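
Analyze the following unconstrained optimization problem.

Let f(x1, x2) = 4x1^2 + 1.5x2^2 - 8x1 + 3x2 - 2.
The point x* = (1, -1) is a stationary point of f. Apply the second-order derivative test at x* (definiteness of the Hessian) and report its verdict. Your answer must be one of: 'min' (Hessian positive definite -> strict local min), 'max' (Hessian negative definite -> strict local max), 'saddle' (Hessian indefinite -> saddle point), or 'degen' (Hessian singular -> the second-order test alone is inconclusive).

Compute the Hessian H = grad^2 f:
  H = [[8, 0], [0, 3]]
Verify stationarity: grad f(x*) = H x* + g = (0, 0).
Eigenvalues of H: 3, 8.
Both eigenvalues > 0, so H is positive definite -> x* is a strict local min.

min


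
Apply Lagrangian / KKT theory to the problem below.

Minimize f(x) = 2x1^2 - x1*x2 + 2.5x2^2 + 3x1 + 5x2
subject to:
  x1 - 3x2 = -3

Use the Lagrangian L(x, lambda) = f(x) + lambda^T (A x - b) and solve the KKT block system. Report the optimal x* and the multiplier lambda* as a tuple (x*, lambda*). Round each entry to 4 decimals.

Form the Lagrangian:
  L(x, lambda) = (1/2) x^T Q x + c^T x + lambda^T (A x - b)
Stationarity (grad_x L = 0): Q x + c + A^T lambda = 0.
Primal feasibility: A x = b.

This gives the KKT block system:
  [ Q   A^T ] [ x     ]   [-c ]
  [ A    0  ] [ lambda ] = [ b ]

Solving the linear system:
  x*      = (-1.3714, 0.5429)
  lambda* = (3.0286)
  f(x*)   = 3.8429

x* = (-1.3714, 0.5429), lambda* = (3.0286)


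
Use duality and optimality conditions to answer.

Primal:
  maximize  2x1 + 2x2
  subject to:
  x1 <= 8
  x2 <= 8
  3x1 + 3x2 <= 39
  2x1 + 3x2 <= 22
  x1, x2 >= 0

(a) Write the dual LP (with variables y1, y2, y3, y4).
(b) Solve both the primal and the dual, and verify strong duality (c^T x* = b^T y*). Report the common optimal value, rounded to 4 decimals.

The standard primal-dual pair for 'max c^T x s.t. A x <= b, x >= 0' is:
  Dual:  min b^T y  s.t.  A^T y >= c,  y >= 0.

So the dual LP is:
  minimize  8y1 + 8y2 + 39y3 + 22y4
  subject to:
    y1 + 3y3 + 2y4 >= 2
    y2 + 3y3 + 3y4 >= 2
    y1, y2, y3, y4 >= 0

Solving the primal: x* = (8, 2).
  primal value c^T x* = 20.
Solving the dual: y* = (0.6667, 0, 0, 0.6667).
  dual value b^T y* = 20.
Strong duality: c^T x* = b^T y*. Confirmed.

20


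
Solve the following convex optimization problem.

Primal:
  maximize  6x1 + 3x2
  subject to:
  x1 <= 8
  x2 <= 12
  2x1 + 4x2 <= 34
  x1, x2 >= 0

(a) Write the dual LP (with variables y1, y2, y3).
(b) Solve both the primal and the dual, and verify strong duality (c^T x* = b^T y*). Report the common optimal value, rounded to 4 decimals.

The standard primal-dual pair for 'max c^T x s.t. A x <= b, x >= 0' is:
  Dual:  min b^T y  s.t.  A^T y >= c,  y >= 0.

So the dual LP is:
  minimize  8y1 + 12y2 + 34y3
  subject to:
    y1 + 2y3 >= 6
    y2 + 4y3 >= 3
    y1, y2, y3 >= 0

Solving the primal: x* = (8, 4.5).
  primal value c^T x* = 61.5.
Solving the dual: y* = (4.5, 0, 0.75).
  dual value b^T y* = 61.5.
Strong duality: c^T x* = b^T y*. Confirmed.

61.5


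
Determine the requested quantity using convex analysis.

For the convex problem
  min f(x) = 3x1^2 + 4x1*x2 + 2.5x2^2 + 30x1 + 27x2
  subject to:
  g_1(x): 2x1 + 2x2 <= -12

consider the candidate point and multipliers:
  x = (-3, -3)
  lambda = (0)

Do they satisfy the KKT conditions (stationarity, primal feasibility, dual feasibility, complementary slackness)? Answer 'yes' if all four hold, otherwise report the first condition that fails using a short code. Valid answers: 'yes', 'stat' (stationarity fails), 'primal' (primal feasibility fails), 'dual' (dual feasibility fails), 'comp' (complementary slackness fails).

Gradient of f: grad f(x) = Q x + c = (0, 0)
Constraint values g_i(x) = a_i^T x - b_i:
  g_1((-3, -3)) = 0
Stationarity residual: grad f(x) + sum_i lambda_i a_i = (0, 0)
  -> stationarity OK
Primal feasibility (all g_i <= 0): OK
Dual feasibility (all lambda_i >= 0): OK
Complementary slackness (lambda_i * g_i(x) = 0 for all i): OK

Verdict: yes, KKT holds.

yes


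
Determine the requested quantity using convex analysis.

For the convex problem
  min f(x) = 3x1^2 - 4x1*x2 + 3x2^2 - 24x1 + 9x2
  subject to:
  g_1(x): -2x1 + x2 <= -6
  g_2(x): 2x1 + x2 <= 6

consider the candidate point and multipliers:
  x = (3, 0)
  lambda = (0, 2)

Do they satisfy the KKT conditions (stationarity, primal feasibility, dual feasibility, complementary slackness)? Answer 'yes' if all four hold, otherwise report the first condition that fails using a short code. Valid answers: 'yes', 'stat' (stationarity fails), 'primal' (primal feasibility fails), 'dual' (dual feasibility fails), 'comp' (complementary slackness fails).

Gradient of f: grad f(x) = Q x + c = (-6, -3)
Constraint values g_i(x) = a_i^T x - b_i:
  g_1((3, 0)) = 0
  g_2((3, 0)) = 0
Stationarity residual: grad f(x) + sum_i lambda_i a_i = (-2, -1)
  -> stationarity FAILS
Primal feasibility (all g_i <= 0): OK
Dual feasibility (all lambda_i >= 0): OK
Complementary slackness (lambda_i * g_i(x) = 0 for all i): OK

Verdict: the first failing condition is stationarity -> stat.

stat


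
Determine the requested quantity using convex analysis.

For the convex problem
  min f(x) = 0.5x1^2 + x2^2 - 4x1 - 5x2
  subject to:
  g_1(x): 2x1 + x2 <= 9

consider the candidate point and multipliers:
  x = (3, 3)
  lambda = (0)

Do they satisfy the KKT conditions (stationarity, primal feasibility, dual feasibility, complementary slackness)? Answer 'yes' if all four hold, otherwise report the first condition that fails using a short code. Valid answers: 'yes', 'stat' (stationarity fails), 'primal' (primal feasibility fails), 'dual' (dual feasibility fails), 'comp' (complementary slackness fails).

Gradient of f: grad f(x) = Q x + c = (-1, 1)
Constraint values g_i(x) = a_i^T x - b_i:
  g_1((3, 3)) = 0
Stationarity residual: grad f(x) + sum_i lambda_i a_i = (-1, 1)
  -> stationarity FAILS
Primal feasibility (all g_i <= 0): OK
Dual feasibility (all lambda_i >= 0): OK
Complementary slackness (lambda_i * g_i(x) = 0 for all i): OK

Verdict: the first failing condition is stationarity -> stat.

stat


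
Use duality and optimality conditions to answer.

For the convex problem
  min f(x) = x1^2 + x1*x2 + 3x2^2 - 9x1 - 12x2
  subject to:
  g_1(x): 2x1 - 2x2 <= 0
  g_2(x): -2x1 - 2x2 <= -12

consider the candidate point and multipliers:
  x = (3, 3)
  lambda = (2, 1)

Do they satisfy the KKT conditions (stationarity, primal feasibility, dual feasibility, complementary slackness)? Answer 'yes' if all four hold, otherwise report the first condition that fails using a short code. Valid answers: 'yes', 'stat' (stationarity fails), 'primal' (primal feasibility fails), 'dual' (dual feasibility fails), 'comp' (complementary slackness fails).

Gradient of f: grad f(x) = Q x + c = (0, 9)
Constraint values g_i(x) = a_i^T x - b_i:
  g_1((3, 3)) = 0
  g_2((3, 3)) = 0
Stationarity residual: grad f(x) + sum_i lambda_i a_i = (2, 3)
  -> stationarity FAILS
Primal feasibility (all g_i <= 0): OK
Dual feasibility (all lambda_i >= 0): OK
Complementary slackness (lambda_i * g_i(x) = 0 for all i): OK

Verdict: the first failing condition is stationarity -> stat.

stat


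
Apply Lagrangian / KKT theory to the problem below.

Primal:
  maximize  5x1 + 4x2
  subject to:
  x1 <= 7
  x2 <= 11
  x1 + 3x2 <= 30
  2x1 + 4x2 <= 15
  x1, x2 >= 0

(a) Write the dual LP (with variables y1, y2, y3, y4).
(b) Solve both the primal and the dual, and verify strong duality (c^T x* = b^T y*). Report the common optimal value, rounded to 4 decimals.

The standard primal-dual pair for 'max c^T x s.t. A x <= b, x >= 0' is:
  Dual:  min b^T y  s.t.  A^T y >= c,  y >= 0.

So the dual LP is:
  minimize  7y1 + 11y2 + 30y3 + 15y4
  subject to:
    y1 + y3 + 2y4 >= 5
    y2 + 3y3 + 4y4 >= 4
    y1, y2, y3, y4 >= 0

Solving the primal: x* = (7, 0.25).
  primal value c^T x* = 36.
Solving the dual: y* = (3, 0, 0, 1).
  dual value b^T y* = 36.
Strong duality: c^T x* = b^T y*. Confirmed.

36


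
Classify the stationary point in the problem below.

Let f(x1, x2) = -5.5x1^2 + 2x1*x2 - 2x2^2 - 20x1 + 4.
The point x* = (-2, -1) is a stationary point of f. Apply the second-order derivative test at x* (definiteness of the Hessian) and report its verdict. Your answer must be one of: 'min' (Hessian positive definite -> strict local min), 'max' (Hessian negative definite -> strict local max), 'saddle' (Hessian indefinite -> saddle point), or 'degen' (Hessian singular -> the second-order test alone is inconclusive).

Compute the Hessian H = grad^2 f:
  H = [[-11, 2], [2, -4]]
Verify stationarity: grad f(x*) = H x* + g = (0, 0).
Eigenvalues of H: -11.5311, -3.4689.
Both eigenvalues < 0, so H is negative definite -> x* is a strict local max.

max


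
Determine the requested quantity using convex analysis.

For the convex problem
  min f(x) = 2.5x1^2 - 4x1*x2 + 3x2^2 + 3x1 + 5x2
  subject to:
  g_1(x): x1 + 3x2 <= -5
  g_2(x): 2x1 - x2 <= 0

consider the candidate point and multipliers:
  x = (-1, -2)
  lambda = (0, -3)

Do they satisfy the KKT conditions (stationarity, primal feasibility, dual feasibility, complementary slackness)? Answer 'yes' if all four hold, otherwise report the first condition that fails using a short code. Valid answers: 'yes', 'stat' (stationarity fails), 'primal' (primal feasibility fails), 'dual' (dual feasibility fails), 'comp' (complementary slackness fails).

Gradient of f: grad f(x) = Q x + c = (6, -3)
Constraint values g_i(x) = a_i^T x - b_i:
  g_1((-1, -2)) = -2
  g_2((-1, -2)) = 0
Stationarity residual: grad f(x) + sum_i lambda_i a_i = (0, 0)
  -> stationarity OK
Primal feasibility (all g_i <= 0): OK
Dual feasibility (all lambda_i >= 0): FAILS
Complementary slackness (lambda_i * g_i(x) = 0 for all i): OK

Verdict: the first failing condition is dual_feasibility -> dual.

dual


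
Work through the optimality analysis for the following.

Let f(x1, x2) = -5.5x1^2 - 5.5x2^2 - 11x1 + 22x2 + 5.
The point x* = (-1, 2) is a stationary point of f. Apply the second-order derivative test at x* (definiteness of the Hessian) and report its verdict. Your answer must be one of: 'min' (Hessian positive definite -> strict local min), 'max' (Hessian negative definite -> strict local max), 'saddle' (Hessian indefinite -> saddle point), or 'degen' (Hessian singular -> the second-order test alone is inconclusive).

Compute the Hessian H = grad^2 f:
  H = [[-11, 0], [0, -11]]
Verify stationarity: grad f(x*) = H x* + g = (0, 0).
Eigenvalues of H: -11, -11.
Both eigenvalues < 0, so H is negative definite -> x* is a strict local max.

max


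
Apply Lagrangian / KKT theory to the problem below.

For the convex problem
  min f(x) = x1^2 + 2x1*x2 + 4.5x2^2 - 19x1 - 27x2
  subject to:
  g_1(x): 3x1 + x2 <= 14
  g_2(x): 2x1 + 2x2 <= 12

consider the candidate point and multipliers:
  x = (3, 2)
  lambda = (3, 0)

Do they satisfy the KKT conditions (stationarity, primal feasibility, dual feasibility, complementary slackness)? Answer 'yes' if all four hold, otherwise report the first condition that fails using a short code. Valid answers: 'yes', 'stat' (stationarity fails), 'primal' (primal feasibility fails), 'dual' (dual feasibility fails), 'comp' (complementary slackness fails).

Gradient of f: grad f(x) = Q x + c = (-9, -3)
Constraint values g_i(x) = a_i^T x - b_i:
  g_1((3, 2)) = -3
  g_2((3, 2)) = -2
Stationarity residual: grad f(x) + sum_i lambda_i a_i = (0, 0)
  -> stationarity OK
Primal feasibility (all g_i <= 0): OK
Dual feasibility (all lambda_i >= 0): OK
Complementary slackness (lambda_i * g_i(x) = 0 for all i): FAILS

Verdict: the first failing condition is complementary_slackness -> comp.

comp


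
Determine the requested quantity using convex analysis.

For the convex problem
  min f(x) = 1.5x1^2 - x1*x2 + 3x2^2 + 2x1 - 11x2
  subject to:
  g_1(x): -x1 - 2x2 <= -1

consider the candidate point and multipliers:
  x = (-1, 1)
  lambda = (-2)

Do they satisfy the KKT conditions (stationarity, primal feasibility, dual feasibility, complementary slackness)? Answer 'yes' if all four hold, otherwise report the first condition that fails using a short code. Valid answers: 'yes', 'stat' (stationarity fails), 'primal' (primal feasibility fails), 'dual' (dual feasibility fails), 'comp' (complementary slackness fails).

Gradient of f: grad f(x) = Q x + c = (-2, -4)
Constraint values g_i(x) = a_i^T x - b_i:
  g_1((-1, 1)) = 0
Stationarity residual: grad f(x) + sum_i lambda_i a_i = (0, 0)
  -> stationarity OK
Primal feasibility (all g_i <= 0): OK
Dual feasibility (all lambda_i >= 0): FAILS
Complementary slackness (lambda_i * g_i(x) = 0 for all i): OK

Verdict: the first failing condition is dual_feasibility -> dual.

dual


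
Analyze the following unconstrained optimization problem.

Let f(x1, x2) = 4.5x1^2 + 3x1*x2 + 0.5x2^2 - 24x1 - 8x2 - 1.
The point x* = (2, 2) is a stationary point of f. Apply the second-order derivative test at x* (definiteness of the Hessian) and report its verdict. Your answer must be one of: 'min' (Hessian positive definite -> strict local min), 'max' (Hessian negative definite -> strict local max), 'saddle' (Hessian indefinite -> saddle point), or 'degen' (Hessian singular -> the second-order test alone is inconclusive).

Compute the Hessian H = grad^2 f:
  H = [[9, 3], [3, 1]]
Verify stationarity: grad f(x*) = H x* + g = (0, 0).
Eigenvalues of H: 0, 10.
H has a zero eigenvalue (singular; positive semidefinite but not definite), so H is neither positive definite, negative definite, nor indefinite. The second-order test alone is inconclusive -> degen.
(Indeed, f is constant along the null direction of H through x*, so x* is not a strict local extremum.)

degen


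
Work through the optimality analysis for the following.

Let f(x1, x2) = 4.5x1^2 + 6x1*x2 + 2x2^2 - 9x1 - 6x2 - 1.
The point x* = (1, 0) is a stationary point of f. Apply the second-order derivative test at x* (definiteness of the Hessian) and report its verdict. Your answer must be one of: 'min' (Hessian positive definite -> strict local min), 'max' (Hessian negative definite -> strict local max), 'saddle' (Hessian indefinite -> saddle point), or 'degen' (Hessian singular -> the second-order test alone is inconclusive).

Compute the Hessian H = grad^2 f:
  H = [[9, 6], [6, 4]]
Verify stationarity: grad f(x*) = H x* + g = (0, 0).
Eigenvalues of H: 0, 13.
H has a zero eigenvalue (singular; positive semidefinite but not definite), so H is neither positive definite, negative definite, nor indefinite. The second-order test alone is inconclusive -> degen.
(Indeed, f is constant along the null direction of H through x*, so x* is not a strict local extremum.)

degen


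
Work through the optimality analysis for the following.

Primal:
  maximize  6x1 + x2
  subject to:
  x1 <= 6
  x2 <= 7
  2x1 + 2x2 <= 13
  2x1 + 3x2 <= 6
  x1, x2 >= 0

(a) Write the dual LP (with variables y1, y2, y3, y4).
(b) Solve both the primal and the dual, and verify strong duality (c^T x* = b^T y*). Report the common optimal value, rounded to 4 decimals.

The standard primal-dual pair for 'max c^T x s.t. A x <= b, x >= 0' is:
  Dual:  min b^T y  s.t.  A^T y >= c,  y >= 0.

So the dual LP is:
  minimize  6y1 + 7y2 + 13y3 + 6y4
  subject to:
    y1 + 2y3 + 2y4 >= 6
    y2 + 2y3 + 3y4 >= 1
    y1, y2, y3, y4 >= 0

Solving the primal: x* = (3, 0).
  primal value c^T x* = 18.
Solving the dual: y* = (0, 0, 0, 3).
  dual value b^T y* = 18.
Strong duality: c^T x* = b^T y*. Confirmed.

18


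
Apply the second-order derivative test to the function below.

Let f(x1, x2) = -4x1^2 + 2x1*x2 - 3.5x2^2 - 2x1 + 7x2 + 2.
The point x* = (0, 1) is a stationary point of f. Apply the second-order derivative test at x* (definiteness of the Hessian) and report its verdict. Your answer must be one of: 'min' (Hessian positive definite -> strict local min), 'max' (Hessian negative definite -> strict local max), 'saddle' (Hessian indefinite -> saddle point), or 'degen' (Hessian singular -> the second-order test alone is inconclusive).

Compute the Hessian H = grad^2 f:
  H = [[-8, 2], [2, -7]]
Verify stationarity: grad f(x*) = H x* + g = (0, 0).
Eigenvalues of H: -9.5616, -5.4384.
Both eigenvalues < 0, so H is negative definite -> x* is a strict local max.

max


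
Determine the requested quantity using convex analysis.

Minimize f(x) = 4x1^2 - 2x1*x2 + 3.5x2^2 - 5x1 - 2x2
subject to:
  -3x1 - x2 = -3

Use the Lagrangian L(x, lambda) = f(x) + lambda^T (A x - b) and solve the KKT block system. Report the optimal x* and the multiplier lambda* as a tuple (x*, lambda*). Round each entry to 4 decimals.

Form the Lagrangian:
  L(x, lambda) = (1/2) x^T Q x + c^T x + lambda^T (A x - b)
Stationarity (grad_x L = 0): Q x + c + A^T lambda = 0.
Primal feasibility: A x = b.

This gives the KKT block system:
  [ Q   A^T ] [ x     ]   [-c ]
  [ A    0  ] [ lambda ] = [ b ]

Solving the linear system:
  x*      = (0.8193, 0.5422)
  lambda* = (0.1566)
  f(x*)   = -2.3554

x* = (0.8193, 0.5422), lambda* = (0.1566)


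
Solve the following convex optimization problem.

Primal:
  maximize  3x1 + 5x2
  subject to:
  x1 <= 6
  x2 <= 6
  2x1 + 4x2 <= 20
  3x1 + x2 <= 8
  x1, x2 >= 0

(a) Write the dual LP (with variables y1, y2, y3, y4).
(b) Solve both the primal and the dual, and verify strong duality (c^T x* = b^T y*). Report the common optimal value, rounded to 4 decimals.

The standard primal-dual pair for 'max c^T x s.t. A x <= b, x >= 0' is:
  Dual:  min b^T y  s.t.  A^T y >= c,  y >= 0.

So the dual LP is:
  minimize  6y1 + 6y2 + 20y3 + 8y4
  subject to:
    y1 + 2y3 + 3y4 >= 3
    y2 + 4y3 + y4 >= 5
    y1, y2, y3, y4 >= 0

Solving the primal: x* = (1.2, 4.4).
  primal value c^T x* = 25.6.
Solving the dual: y* = (0, 0, 1.2, 0.2).
  dual value b^T y* = 25.6.
Strong duality: c^T x* = b^T y*. Confirmed.

25.6


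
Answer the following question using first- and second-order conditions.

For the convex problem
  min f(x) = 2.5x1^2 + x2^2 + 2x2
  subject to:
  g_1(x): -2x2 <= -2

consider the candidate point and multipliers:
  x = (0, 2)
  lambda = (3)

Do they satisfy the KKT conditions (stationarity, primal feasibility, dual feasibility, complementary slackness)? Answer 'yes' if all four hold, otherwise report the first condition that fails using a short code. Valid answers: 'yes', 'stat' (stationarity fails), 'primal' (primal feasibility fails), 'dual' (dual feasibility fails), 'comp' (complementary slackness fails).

Gradient of f: grad f(x) = Q x + c = (0, 6)
Constraint values g_i(x) = a_i^T x - b_i:
  g_1((0, 2)) = -2
Stationarity residual: grad f(x) + sum_i lambda_i a_i = (0, 0)
  -> stationarity OK
Primal feasibility (all g_i <= 0): OK
Dual feasibility (all lambda_i >= 0): OK
Complementary slackness (lambda_i * g_i(x) = 0 for all i): FAILS

Verdict: the first failing condition is complementary_slackness -> comp.

comp


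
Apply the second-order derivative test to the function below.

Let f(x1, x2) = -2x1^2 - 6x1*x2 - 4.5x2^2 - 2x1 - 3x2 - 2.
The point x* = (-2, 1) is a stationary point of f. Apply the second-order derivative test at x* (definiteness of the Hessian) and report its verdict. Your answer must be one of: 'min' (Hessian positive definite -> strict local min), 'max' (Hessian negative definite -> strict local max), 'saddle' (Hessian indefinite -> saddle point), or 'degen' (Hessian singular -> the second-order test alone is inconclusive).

Compute the Hessian H = grad^2 f:
  H = [[-4, -6], [-6, -9]]
Verify stationarity: grad f(x*) = H x* + g = (0, 0).
Eigenvalues of H: -13, 0.
H has a zero eigenvalue (singular; negative semidefinite but not definite), so H is neither positive definite, negative definite, nor indefinite. The second-order test alone is inconclusive -> degen.
(Indeed, f is constant along the null direction of H through x*, so x* is not a strict local extremum.)

degen


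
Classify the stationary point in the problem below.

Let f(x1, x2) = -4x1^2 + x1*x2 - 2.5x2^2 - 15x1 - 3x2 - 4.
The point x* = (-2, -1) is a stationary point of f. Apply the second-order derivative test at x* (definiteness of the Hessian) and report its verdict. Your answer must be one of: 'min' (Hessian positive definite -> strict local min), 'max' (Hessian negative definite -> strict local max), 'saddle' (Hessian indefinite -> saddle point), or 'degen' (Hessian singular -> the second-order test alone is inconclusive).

Compute the Hessian H = grad^2 f:
  H = [[-8, 1], [1, -5]]
Verify stationarity: grad f(x*) = H x* + g = (0, 0).
Eigenvalues of H: -8.3028, -4.6972.
Both eigenvalues < 0, so H is negative definite -> x* is a strict local max.

max


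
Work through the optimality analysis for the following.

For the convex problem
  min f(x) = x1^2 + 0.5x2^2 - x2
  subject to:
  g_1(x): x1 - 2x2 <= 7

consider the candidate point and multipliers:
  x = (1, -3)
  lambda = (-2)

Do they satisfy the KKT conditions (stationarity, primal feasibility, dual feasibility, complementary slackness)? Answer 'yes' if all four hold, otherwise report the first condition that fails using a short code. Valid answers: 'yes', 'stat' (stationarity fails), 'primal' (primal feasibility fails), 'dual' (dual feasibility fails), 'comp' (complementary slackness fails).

Gradient of f: grad f(x) = Q x + c = (2, -4)
Constraint values g_i(x) = a_i^T x - b_i:
  g_1((1, -3)) = 0
Stationarity residual: grad f(x) + sum_i lambda_i a_i = (0, 0)
  -> stationarity OK
Primal feasibility (all g_i <= 0): OK
Dual feasibility (all lambda_i >= 0): FAILS
Complementary slackness (lambda_i * g_i(x) = 0 for all i): OK

Verdict: the first failing condition is dual_feasibility -> dual.

dual


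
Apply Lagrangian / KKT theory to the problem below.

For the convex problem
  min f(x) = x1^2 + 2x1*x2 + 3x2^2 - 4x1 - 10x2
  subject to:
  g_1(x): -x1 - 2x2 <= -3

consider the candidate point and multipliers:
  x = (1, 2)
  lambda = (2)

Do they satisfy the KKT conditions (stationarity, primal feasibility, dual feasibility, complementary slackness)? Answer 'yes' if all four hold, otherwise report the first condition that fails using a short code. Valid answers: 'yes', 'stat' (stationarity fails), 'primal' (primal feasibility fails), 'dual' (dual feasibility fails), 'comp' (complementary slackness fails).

Gradient of f: grad f(x) = Q x + c = (2, 4)
Constraint values g_i(x) = a_i^T x - b_i:
  g_1((1, 2)) = -2
Stationarity residual: grad f(x) + sum_i lambda_i a_i = (0, 0)
  -> stationarity OK
Primal feasibility (all g_i <= 0): OK
Dual feasibility (all lambda_i >= 0): OK
Complementary slackness (lambda_i * g_i(x) = 0 for all i): FAILS

Verdict: the first failing condition is complementary_slackness -> comp.

comp


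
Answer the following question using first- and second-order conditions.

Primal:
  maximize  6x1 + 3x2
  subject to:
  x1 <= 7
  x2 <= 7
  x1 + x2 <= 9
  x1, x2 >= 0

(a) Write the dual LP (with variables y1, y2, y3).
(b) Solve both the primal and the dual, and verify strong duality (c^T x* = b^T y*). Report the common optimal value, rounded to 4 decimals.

The standard primal-dual pair for 'max c^T x s.t. A x <= b, x >= 0' is:
  Dual:  min b^T y  s.t.  A^T y >= c,  y >= 0.

So the dual LP is:
  minimize  7y1 + 7y2 + 9y3
  subject to:
    y1 + y3 >= 6
    y2 + y3 >= 3
    y1, y2, y3 >= 0

Solving the primal: x* = (7, 2).
  primal value c^T x* = 48.
Solving the dual: y* = (3, 0, 3).
  dual value b^T y* = 48.
Strong duality: c^T x* = b^T y*. Confirmed.

48


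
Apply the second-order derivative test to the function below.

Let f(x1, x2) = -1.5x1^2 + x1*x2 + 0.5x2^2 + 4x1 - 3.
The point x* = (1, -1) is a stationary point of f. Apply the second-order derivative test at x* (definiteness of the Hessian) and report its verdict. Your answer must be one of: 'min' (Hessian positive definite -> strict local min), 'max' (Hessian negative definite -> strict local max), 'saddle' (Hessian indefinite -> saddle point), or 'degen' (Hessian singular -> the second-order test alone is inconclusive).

Compute the Hessian H = grad^2 f:
  H = [[-3, 1], [1, 1]]
Verify stationarity: grad f(x*) = H x* + g = (0, 0).
Eigenvalues of H: -3.2361, 1.2361.
Eigenvalues have mixed signs, so H is indefinite -> x* is a saddle point.

saddle


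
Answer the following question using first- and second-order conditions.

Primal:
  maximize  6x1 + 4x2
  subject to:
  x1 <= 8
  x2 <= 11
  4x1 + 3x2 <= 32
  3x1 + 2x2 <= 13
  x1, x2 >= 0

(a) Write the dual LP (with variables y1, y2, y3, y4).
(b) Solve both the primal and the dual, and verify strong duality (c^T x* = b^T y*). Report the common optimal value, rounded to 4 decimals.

The standard primal-dual pair for 'max c^T x s.t. A x <= b, x >= 0' is:
  Dual:  min b^T y  s.t.  A^T y >= c,  y >= 0.

So the dual LP is:
  minimize  8y1 + 11y2 + 32y3 + 13y4
  subject to:
    y1 + 4y3 + 3y4 >= 6
    y2 + 3y3 + 2y4 >= 4
    y1, y2, y3, y4 >= 0

Solving the primal: x* = (4.3333, 0).
  primal value c^T x* = 26.
Solving the dual: y* = (0, 0, 0, 2).
  dual value b^T y* = 26.
Strong duality: c^T x* = b^T y*. Confirmed.

26


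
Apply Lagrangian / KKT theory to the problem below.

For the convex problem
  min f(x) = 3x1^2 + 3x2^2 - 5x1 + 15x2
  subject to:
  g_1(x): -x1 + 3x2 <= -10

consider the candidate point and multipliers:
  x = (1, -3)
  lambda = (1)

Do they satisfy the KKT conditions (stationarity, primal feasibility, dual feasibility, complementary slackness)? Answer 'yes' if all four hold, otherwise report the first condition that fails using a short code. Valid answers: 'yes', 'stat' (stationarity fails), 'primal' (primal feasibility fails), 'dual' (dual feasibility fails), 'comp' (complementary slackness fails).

Gradient of f: grad f(x) = Q x + c = (1, -3)
Constraint values g_i(x) = a_i^T x - b_i:
  g_1((1, -3)) = 0
Stationarity residual: grad f(x) + sum_i lambda_i a_i = (0, 0)
  -> stationarity OK
Primal feasibility (all g_i <= 0): OK
Dual feasibility (all lambda_i >= 0): OK
Complementary slackness (lambda_i * g_i(x) = 0 for all i): OK

Verdict: yes, KKT holds.

yes


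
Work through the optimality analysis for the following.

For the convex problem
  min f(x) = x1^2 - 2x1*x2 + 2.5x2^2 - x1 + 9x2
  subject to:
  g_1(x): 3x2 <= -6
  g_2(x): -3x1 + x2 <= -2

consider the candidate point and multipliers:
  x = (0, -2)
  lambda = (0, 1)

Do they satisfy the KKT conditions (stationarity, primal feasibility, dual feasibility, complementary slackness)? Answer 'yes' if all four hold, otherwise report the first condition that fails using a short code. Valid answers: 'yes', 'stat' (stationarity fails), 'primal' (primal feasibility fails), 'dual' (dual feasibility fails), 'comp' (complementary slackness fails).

Gradient of f: grad f(x) = Q x + c = (3, -1)
Constraint values g_i(x) = a_i^T x - b_i:
  g_1((0, -2)) = 0
  g_2((0, -2)) = 0
Stationarity residual: grad f(x) + sum_i lambda_i a_i = (0, 0)
  -> stationarity OK
Primal feasibility (all g_i <= 0): OK
Dual feasibility (all lambda_i >= 0): OK
Complementary slackness (lambda_i * g_i(x) = 0 for all i): OK

Verdict: yes, KKT holds.

yes


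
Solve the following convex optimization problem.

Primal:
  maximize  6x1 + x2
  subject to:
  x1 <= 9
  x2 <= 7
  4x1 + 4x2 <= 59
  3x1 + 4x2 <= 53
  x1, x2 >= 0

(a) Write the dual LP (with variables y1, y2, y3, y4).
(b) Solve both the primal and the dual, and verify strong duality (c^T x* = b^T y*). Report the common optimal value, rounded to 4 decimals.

The standard primal-dual pair for 'max c^T x s.t. A x <= b, x >= 0' is:
  Dual:  min b^T y  s.t.  A^T y >= c,  y >= 0.

So the dual LP is:
  minimize  9y1 + 7y2 + 59y3 + 53y4
  subject to:
    y1 + 4y3 + 3y4 >= 6
    y2 + 4y3 + 4y4 >= 1
    y1, y2, y3, y4 >= 0

Solving the primal: x* = (9, 5.75).
  primal value c^T x* = 59.75.
Solving the dual: y* = (5, 0, 0.25, 0).
  dual value b^T y* = 59.75.
Strong duality: c^T x* = b^T y*. Confirmed.

59.75


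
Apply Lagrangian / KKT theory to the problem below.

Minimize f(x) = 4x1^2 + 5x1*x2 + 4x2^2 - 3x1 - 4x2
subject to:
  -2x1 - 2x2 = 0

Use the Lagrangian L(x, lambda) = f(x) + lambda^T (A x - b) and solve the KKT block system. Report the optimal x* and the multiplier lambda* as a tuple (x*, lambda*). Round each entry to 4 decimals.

Form the Lagrangian:
  L(x, lambda) = (1/2) x^T Q x + c^T x + lambda^T (A x - b)
Stationarity (grad_x L = 0): Q x + c + A^T lambda = 0.
Primal feasibility: A x = b.

This gives the KKT block system:
  [ Q   A^T ] [ x     ]   [-c ]
  [ A    0  ] [ lambda ] = [ b ]

Solving the linear system:
  x*      = (-0.1667, 0.1667)
  lambda* = (-1.75)
  f(x*)   = -0.0833

x* = (-0.1667, 0.1667), lambda* = (-1.75)


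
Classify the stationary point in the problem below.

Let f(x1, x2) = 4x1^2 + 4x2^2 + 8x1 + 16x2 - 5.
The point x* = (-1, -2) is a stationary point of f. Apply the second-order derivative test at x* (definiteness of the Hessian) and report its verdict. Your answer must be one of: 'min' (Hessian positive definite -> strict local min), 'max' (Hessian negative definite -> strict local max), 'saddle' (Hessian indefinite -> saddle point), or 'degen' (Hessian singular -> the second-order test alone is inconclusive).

Compute the Hessian H = grad^2 f:
  H = [[8, 0], [0, 8]]
Verify stationarity: grad f(x*) = H x* + g = (0, 0).
Eigenvalues of H: 8, 8.
Both eigenvalues > 0, so H is positive definite -> x* is a strict local min.

min


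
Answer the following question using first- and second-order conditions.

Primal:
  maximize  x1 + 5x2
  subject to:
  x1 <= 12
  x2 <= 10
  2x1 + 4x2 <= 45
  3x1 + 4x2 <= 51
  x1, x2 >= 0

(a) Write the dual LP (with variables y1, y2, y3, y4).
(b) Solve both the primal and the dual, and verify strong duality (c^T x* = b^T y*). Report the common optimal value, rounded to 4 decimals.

The standard primal-dual pair for 'max c^T x s.t. A x <= b, x >= 0' is:
  Dual:  min b^T y  s.t.  A^T y >= c,  y >= 0.

So the dual LP is:
  minimize  12y1 + 10y2 + 45y3 + 51y4
  subject to:
    y1 + 2y3 + 3y4 >= 1
    y2 + 4y3 + 4y4 >= 5
    y1, y2, y3, y4 >= 0

Solving the primal: x* = (2.5, 10).
  primal value c^T x* = 52.5.
Solving the dual: y* = (0, 3, 0.5, 0).
  dual value b^T y* = 52.5.
Strong duality: c^T x* = b^T y*. Confirmed.

52.5


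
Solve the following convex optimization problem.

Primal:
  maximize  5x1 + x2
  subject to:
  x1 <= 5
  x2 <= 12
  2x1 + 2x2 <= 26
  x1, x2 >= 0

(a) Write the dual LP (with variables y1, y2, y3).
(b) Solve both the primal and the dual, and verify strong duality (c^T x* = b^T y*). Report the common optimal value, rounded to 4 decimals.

The standard primal-dual pair for 'max c^T x s.t. A x <= b, x >= 0' is:
  Dual:  min b^T y  s.t.  A^T y >= c,  y >= 0.

So the dual LP is:
  minimize  5y1 + 12y2 + 26y3
  subject to:
    y1 + 2y3 >= 5
    y2 + 2y3 >= 1
    y1, y2, y3 >= 0

Solving the primal: x* = (5, 8).
  primal value c^T x* = 33.
Solving the dual: y* = (4, 0, 0.5).
  dual value b^T y* = 33.
Strong duality: c^T x* = b^T y*. Confirmed.

33


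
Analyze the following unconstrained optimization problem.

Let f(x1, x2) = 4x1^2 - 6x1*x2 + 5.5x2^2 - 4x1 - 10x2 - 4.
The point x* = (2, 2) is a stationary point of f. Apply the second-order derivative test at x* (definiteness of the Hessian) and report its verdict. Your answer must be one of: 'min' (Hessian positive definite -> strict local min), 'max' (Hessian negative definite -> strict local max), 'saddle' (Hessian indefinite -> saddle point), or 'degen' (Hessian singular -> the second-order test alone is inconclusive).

Compute the Hessian H = grad^2 f:
  H = [[8, -6], [-6, 11]]
Verify stationarity: grad f(x*) = H x* + g = (0, 0).
Eigenvalues of H: 3.3153, 15.6847.
Both eigenvalues > 0, so H is positive definite -> x* is a strict local min.

min


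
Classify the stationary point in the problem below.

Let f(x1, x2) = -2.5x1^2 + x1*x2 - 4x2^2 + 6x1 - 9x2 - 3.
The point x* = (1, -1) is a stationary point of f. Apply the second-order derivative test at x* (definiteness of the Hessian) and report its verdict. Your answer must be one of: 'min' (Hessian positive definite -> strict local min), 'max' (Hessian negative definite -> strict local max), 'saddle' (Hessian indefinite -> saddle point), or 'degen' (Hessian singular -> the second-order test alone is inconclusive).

Compute the Hessian H = grad^2 f:
  H = [[-5, 1], [1, -8]]
Verify stationarity: grad f(x*) = H x* + g = (0, 0).
Eigenvalues of H: -8.3028, -4.6972.
Both eigenvalues < 0, so H is negative definite -> x* is a strict local max.

max


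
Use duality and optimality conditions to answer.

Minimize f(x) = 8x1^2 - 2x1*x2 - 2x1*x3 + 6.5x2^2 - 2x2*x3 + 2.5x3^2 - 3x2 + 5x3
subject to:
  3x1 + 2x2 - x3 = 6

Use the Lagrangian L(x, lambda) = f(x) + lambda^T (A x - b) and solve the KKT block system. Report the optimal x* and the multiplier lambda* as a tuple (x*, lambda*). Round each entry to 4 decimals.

Form the Lagrangian:
  L(x, lambda) = (1/2) x^T Q x + c^T x + lambda^T (A x - b)
Stationarity (grad_x L = 0): Q x + c + A^T lambda = 0.
Primal feasibility: A x = b.

This gives the KKT block system:
  [ Q   A^T ] [ x     ]   [-c ]
  [ A    0  ] [ lambda ] = [ b ]

Solving the linear system:
  x*      = (0.929, 0.9711, -1.2708)
  lambda* = (-5.1543)
  f(x*)   = 10.8291

x* = (0.929, 0.9711, -1.2708), lambda* = (-5.1543)


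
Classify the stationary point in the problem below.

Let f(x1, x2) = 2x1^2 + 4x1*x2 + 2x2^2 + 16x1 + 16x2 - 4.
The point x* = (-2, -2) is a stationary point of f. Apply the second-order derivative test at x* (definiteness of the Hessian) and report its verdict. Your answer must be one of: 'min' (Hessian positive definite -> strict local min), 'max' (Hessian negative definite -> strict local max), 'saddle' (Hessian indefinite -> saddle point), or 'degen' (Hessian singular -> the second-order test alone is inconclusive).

Compute the Hessian H = grad^2 f:
  H = [[4, 4], [4, 4]]
Verify stationarity: grad f(x*) = H x* + g = (0, 0).
Eigenvalues of H: 0, 8.
H has a zero eigenvalue (singular; positive semidefinite but not definite), so H is neither positive definite, negative definite, nor indefinite. The second-order test alone is inconclusive -> degen.
(Indeed, f is constant along the null direction of H through x*, so x* is not a strict local extremum.)

degen


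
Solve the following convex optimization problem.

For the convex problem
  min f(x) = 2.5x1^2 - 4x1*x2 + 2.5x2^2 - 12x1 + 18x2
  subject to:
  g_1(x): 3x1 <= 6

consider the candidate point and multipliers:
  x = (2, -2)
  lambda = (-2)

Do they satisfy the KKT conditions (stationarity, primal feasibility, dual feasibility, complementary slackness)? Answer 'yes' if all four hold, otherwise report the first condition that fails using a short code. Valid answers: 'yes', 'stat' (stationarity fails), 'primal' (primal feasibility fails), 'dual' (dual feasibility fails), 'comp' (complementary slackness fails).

Gradient of f: grad f(x) = Q x + c = (6, 0)
Constraint values g_i(x) = a_i^T x - b_i:
  g_1((2, -2)) = 0
Stationarity residual: grad f(x) + sum_i lambda_i a_i = (0, 0)
  -> stationarity OK
Primal feasibility (all g_i <= 0): OK
Dual feasibility (all lambda_i >= 0): FAILS
Complementary slackness (lambda_i * g_i(x) = 0 for all i): OK

Verdict: the first failing condition is dual_feasibility -> dual.

dual


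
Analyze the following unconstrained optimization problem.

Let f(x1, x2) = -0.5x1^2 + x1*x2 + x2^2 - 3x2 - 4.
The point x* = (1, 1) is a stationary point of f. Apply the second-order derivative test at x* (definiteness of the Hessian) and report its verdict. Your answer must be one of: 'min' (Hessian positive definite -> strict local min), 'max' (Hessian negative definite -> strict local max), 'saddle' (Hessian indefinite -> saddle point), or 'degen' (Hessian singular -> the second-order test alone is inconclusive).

Compute the Hessian H = grad^2 f:
  H = [[-1, 1], [1, 2]]
Verify stationarity: grad f(x*) = H x* + g = (0, 0).
Eigenvalues of H: -1.3028, 2.3028.
Eigenvalues have mixed signs, so H is indefinite -> x* is a saddle point.

saddle


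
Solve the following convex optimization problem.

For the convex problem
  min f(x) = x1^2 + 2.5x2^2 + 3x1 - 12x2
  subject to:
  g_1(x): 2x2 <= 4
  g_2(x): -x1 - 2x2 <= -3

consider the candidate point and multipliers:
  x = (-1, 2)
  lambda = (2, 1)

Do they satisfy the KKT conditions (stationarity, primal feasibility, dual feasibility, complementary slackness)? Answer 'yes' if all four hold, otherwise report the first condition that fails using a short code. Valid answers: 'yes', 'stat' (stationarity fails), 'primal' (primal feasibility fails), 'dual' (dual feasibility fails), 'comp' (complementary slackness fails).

Gradient of f: grad f(x) = Q x + c = (1, -2)
Constraint values g_i(x) = a_i^T x - b_i:
  g_1((-1, 2)) = 0
  g_2((-1, 2)) = 0
Stationarity residual: grad f(x) + sum_i lambda_i a_i = (0, 0)
  -> stationarity OK
Primal feasibility (all g_i <= 0): OK
Dual feasibility (all lambda_i >= 0): OK
Complementary slackness (lambda_i * g_i(x) = 0 for all i): OK

Verdict: yes, KKT holds.

yes


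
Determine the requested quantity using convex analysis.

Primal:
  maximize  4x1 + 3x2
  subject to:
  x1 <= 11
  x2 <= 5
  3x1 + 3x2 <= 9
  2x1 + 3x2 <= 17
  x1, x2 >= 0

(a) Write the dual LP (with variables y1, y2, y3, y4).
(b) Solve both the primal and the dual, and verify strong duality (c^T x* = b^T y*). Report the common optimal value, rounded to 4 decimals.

The standard primal-dual pair for 'max c^T x s.t. A x <= b, x >= 0' is:
  Dual:  min b^T y  s.t.  A^T y >= c,  y >= 0.

So the dual LP is:
  minimize  11y1 + 5y2 + 9y3 + 17y4
  subject to:
    y1 + 3y3 + 2y4 >= 4
    y2 + 3y3 + 3y4 >= 3
    y1, y2, y3, y4 >= 0

Solving the primal: x* = (3, 0).
  primal value c^T x* = 12.
Solving the dual: y* = (0, 0, 1.3333, 0).
  dual value b^T y* = 12.
Strong duality: c^T x* = b^T y*. Confirmed.

12


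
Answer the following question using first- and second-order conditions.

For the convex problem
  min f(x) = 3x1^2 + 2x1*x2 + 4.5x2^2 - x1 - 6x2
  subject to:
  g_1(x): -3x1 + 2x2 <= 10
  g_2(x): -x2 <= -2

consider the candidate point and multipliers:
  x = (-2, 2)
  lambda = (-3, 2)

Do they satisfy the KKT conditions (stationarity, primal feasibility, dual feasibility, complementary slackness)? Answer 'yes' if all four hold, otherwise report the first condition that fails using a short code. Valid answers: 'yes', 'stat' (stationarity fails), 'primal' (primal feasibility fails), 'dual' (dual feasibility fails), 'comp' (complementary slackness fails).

Gradient of f: grad f(x) = Q x + c = (-9, 8)
Constraint values g_i(x) = a_i^T x - b_i:
  g_1((-2, 2)) = 0
  g_2((-2, 2)) = 0
Stationarity residual: grad f(x) + sum_i lambda_i a_i = (0, 0)
  -> stationarity OK
Primal feasibility (all g_i <= 0): OK
Dual feasibility (all lambda_i >= 0): FAILS
Complementary slackness (lambda_i * g_i(x) = 0 for all i): OK

Verdict: the first failing condition is dual_feasibility -> dual.

dual


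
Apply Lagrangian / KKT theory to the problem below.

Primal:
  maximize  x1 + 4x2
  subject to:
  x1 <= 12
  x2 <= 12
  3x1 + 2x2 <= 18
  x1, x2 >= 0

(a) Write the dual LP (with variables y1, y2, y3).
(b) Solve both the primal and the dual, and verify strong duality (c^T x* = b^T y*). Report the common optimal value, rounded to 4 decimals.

The standard primal-dual pair for 'max c^T x s.t. A x <= b, x >= 0' is:
  Dual:  min b^T y  s.t.  A^T y >= c,  y >= 0.

So the dual LP is:
  minimize  12y1 + 12y2 + 18y3
  subject to:
    y1 + 3y3 >= 1
    y2 + 2y3 >= 4
    y1, y2, y3 >= 0

Solving the primal: x* = (0, 9).
  primal value c^T x* = 36.
Solving the dual: y* = (0, 0, 2).
  dual value b^T y* = 36.
Strong duality: c^T x* = b^T y*. Confirmed.

36


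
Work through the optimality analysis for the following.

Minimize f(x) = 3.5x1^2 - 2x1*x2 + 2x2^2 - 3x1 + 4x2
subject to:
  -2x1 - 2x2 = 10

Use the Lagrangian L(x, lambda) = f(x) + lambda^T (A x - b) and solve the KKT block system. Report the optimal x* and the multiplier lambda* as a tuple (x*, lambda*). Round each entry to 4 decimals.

Form the Lagrangian:
  L(x, lambda) = (1/2) x^T Q x + c^T x + lambda^T (A x - b)
Stationarity (grad_x L = 0): Q x + c + A^T lambda = 0.
Primal feasibility: A x = b.

This gives the KKT block system:
  [ Q   A^T ] [ x     ]   [-c ]
  [ A    0  ] [ lambda ] = [ b ]

Solving the linear system:
  x*      = (-1.5333, -3.4667)
  lambda* = (-3.4)
  f(x*)   = 12.3667

x* = (-1.5333, -3.4667), lambda* = (-3.4)
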